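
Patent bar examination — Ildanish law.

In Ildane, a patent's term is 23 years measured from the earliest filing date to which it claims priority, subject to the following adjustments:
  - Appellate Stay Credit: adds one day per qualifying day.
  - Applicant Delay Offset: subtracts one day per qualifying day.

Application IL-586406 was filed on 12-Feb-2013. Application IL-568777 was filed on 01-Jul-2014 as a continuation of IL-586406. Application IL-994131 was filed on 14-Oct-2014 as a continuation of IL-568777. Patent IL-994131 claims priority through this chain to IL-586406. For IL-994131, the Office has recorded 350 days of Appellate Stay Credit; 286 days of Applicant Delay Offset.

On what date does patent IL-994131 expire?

Earliest priority filing: 12 February 2013.
Base term: 12 February 2013 + 23 years → 12 February 2036.
Appellate Stay Credit: +350 days → 27 January 2037.
Applicant Delay Offset: −286 days → 16 April 2036.

2036-04-16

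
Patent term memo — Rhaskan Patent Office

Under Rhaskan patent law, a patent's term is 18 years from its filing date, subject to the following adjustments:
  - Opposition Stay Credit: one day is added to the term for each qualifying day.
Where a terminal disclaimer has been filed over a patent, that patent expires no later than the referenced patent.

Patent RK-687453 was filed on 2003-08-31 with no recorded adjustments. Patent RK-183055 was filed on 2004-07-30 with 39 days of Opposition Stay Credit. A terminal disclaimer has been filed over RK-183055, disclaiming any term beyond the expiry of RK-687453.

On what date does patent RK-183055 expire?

Natural term of RK-183055:
  Base: filing + 18 years → 30 July 2022.
  Opposition Stay Credit: +39 days → 7 September 2022.
Expiry of referenced patent RK-687453:
  Base: filing + 18 years → 31 August 2021.
Terminal disclaimer: RK-183055 expires on the earlier of 7 September 2022 and 31 August 2021.

August 31, 2021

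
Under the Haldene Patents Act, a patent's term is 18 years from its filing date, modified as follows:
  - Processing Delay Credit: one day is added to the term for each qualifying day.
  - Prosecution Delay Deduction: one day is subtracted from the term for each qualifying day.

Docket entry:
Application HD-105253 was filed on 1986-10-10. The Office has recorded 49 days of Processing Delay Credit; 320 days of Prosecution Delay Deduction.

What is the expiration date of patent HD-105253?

2004-01-13

Base term: filing date + 18 years → 10 October 2004.
Processing Delay Credit: +49 days → 28 November 2004.
Prosecution Delay Deduction: −320 days → 13 January 2004.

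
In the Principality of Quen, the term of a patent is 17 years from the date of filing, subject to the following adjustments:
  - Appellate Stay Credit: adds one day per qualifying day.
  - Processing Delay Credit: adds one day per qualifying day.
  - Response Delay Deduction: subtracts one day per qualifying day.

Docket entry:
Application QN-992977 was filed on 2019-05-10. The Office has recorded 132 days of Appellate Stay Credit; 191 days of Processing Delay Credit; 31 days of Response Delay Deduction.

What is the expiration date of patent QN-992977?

Base term: filing date + 17 years → 10 May 2036.
Appellate Stay Credit: +132 days → 19 September 2036.
Processing Delay Credit: +191 days → 29 March 2037.
Response Delay Deduction: −31 days → 26 February 2037.

2037-02-26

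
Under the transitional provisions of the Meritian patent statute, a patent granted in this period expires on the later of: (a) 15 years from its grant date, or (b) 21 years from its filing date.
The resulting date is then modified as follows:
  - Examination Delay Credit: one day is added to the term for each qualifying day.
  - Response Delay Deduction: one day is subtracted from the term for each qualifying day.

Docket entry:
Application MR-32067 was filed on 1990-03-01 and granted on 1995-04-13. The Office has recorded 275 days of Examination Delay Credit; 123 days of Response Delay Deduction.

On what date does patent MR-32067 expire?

(a) grant + 15 years → 13 April 2010.
(b) filing + 21 years → 1 March 2011.
Later of the two: 1 March 2011.
Examination Delay Credit: +275 days → 1 December 2011.
Response Delay Deduction: −123 days → 31 July 2011.

July 31, 2011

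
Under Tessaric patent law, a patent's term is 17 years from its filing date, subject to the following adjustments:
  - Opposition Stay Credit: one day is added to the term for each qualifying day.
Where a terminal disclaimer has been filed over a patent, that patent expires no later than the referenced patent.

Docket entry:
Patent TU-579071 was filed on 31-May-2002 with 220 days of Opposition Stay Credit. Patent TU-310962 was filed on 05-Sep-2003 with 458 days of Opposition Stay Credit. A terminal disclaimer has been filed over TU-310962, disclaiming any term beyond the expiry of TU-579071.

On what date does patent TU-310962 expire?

January 6, 2020

Natural term of TU-310962:
  Base: filing + 17 years → 5 September 2020.
  Opposition Stay Credit: +458 days → 7 December 2021.
Expiry of referenced patent TU-579071:
  Base: filing + 17 years → 31 May 2019.
  Opposition Stay Credit: +220 days → 6 January 2020.
Terminal disclaimer: TU-310962 expires on the earlier of 7 December 2021 and 6 January 2020.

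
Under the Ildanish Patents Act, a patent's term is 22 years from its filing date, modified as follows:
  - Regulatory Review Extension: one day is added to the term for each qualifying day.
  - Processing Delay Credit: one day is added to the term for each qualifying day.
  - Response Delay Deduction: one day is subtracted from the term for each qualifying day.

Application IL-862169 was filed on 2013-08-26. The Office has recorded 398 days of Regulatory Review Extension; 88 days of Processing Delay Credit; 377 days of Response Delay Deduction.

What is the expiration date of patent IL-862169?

December 13, 2035

Base term: filing date + 22 years → 26 August 2035.
Regulatory Review Extension: +398 days → 27 September 2036.
Processing Delay Credit: +88 days → 24 December 2036.
Response Delay Deduction: −377 days → 13 December 2035.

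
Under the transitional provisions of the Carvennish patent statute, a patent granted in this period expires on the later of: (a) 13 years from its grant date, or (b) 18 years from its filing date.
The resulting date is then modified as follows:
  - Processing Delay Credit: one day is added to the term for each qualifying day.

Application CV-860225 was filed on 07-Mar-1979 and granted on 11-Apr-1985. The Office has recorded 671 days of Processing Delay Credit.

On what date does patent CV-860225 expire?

(a) grant + 13 years → 11 April 1998.
(b) filing + 18 years → 7 March 1997.
Later of the two: 11 April 1998.
Processing Delay Credit: +671 days → 11 February 2000.

February 11, 2000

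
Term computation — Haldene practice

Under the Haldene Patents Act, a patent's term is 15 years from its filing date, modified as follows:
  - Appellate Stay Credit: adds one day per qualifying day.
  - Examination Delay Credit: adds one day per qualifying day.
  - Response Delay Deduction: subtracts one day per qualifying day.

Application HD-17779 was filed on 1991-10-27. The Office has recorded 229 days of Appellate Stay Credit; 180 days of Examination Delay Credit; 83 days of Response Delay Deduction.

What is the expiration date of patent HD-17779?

Base term: filing date + 15 years → 27 October 2006.
Appellate Stay Credit: +229 days → 13 June 2007.
Examination Delay Credit: +180 days → 10 December 2007.
Response Delay Deduction: −83 days → 18 September 2007.

September 18, 2007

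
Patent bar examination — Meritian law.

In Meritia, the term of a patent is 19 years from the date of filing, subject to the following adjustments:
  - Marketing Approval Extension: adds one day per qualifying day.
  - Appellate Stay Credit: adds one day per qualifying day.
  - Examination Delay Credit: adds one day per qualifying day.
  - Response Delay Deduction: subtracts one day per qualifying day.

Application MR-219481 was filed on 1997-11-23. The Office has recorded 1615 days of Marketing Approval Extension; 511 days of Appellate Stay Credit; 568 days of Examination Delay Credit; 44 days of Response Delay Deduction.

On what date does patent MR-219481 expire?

Base term: filing date + 19 years → 23 November 2016.
Marketing Approval Extension: +1615 days → 26 April 2021.
Appellate Stay Credit: +511 days → 19 September 2022.
Examination Delay Credit: +568 days → 9 April 2024.
Response Delay Deduction: −44 days → 25 February 2024.

February 25, 2024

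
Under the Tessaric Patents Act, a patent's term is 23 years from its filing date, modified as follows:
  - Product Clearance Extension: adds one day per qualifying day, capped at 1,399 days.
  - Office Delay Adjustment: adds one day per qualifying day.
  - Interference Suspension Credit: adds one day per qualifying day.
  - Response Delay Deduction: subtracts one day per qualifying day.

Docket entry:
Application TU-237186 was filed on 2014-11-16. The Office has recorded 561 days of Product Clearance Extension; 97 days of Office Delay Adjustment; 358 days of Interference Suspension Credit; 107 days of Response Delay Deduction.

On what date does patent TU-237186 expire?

2040-05-13

Base term: filing date + 23 years → 16 November 2037.
Product Clearance Extension: 561 days (within the 1399-day cap) → +561 days → 31 May 2039.
Office Delay Adjustment: +97 days → 5 September 2039.
Interference Suspension Credit: +358 days → 28 August 2040.
Response Delay Deduction: −107 days → 13 May 2040.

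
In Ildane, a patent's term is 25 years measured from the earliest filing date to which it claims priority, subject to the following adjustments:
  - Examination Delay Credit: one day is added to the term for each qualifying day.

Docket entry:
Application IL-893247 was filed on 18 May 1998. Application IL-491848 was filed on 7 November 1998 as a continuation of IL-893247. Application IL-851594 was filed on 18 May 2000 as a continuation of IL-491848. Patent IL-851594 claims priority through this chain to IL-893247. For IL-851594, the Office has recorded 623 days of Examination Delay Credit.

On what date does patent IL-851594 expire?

2025-01-30

Earliest priority filing: 18 May 1998.
Base term: 18 May 1998 + 25 years → 18 May 2023.
Examination Delay Credit: +623 days → 30 January 2025.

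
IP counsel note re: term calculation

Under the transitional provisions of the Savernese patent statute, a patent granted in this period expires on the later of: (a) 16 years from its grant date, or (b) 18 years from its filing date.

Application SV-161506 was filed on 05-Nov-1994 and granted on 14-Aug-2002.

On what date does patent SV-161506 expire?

2018-08-14

(a) grant + 16 years → 14 August 2018.
(b) filing + 18 years → 5 November 2012.
Later of the two: 14 August 2018.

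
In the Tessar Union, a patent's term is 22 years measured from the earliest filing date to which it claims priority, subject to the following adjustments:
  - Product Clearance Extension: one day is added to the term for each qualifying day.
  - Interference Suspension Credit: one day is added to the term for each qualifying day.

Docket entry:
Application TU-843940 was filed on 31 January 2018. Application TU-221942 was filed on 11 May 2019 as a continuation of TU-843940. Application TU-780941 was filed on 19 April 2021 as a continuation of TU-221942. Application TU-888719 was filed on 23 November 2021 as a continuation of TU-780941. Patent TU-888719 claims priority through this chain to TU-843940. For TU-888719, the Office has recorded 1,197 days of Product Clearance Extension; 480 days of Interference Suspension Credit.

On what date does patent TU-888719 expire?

Earliest priority filing: 31 January 2018.
Base term: 31 January 2018 + 22 years → 31 January 2040.
Product Clearance Extension: +1197 days → 12 May 2043.
Interference Suspension Credit: +480 days → 3 September 2044.

September 3, 2044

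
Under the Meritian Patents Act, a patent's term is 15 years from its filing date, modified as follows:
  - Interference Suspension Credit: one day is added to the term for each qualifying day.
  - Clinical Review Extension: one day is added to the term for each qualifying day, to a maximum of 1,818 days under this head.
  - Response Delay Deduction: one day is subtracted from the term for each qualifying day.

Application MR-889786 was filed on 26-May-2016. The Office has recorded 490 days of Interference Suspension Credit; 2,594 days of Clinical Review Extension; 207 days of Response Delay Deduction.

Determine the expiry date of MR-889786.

Base term: filing date + 15 years → 26 May 2031.
Interference Suspension Credit: +490 days → 27 September 2032.
Clinical Review Extension: 2594 days claimed exceeds the 1818-day cap, so +1818 days → 19 September 2037.
Response Delay Deduction: −207 days → 24 February 2037.

February 24, 2037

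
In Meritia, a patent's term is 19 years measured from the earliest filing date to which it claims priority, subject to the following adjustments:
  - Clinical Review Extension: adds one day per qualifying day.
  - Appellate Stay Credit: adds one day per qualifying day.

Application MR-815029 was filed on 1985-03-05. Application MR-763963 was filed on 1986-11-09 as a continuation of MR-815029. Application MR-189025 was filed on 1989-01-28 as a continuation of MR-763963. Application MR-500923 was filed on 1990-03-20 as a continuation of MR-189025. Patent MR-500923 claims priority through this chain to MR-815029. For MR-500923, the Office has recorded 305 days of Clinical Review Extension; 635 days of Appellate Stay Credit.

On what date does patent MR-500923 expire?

Earliest priority filing: 5 March 1985.
Base term: 5 March 1985 + 19 years → 5 March 2004.
Clinical Review Extension: +305 days → 4 January 2005.
Appellate Stay Credit: +635 days → 1 October 2006.

2006-10-01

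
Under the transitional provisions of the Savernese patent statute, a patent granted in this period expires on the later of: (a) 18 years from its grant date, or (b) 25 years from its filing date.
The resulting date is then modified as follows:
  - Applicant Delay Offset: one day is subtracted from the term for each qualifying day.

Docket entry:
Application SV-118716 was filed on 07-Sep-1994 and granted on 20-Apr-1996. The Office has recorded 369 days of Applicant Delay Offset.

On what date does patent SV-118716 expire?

(a) grant + 18 years → 20 April 2014.
(b) filing + 25 years → 7 September 2019.
Later of the two: 7 September 2019.
Applicant Delay Offset: −369 days → 3 September 2018.

September 3, 2018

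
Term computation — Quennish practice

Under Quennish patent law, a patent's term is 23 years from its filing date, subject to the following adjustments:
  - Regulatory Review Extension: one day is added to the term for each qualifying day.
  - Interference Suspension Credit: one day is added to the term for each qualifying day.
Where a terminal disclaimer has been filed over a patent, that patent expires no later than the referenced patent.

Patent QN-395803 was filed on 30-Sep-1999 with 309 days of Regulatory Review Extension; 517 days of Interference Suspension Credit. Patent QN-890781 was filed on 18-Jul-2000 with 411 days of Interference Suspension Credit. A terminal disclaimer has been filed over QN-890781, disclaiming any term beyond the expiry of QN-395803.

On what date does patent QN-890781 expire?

Natural term of QN-890781:
  Base: filing + 23 years → 18 July 2023.
  Interference Suspension Credit: +411 days → 1 September 2024.
Expiry of referenced patent QN-395803:
  Base: filing + 23 years → 30 September 2022.
  Regulatory Review Extension: +309 days → 5 August 2023.
  Interference Suspension Credit: +517 days → 3 January 2025.
Terminal disclaimer: QN-890781 expires on the earlier of 1 September 2024 and 3 January 2025.

September 1, 2024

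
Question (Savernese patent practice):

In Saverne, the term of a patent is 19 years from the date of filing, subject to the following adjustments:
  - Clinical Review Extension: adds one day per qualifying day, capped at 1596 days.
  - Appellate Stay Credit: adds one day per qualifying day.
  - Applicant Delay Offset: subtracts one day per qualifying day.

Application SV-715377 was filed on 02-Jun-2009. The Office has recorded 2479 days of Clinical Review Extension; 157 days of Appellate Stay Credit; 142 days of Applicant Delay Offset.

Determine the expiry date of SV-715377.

2032-10-30

Base term: filing date + 19 years → 2 June 2028.
Clinical Review Extension: 2479 days claimed exceeds the 1596-day cap, so +1596 days → 15 October 2032.
Appellate Stay Credit: +157 days → 21 March 2033.
Applicant Delay Offset: −142 days → 30 October 2032.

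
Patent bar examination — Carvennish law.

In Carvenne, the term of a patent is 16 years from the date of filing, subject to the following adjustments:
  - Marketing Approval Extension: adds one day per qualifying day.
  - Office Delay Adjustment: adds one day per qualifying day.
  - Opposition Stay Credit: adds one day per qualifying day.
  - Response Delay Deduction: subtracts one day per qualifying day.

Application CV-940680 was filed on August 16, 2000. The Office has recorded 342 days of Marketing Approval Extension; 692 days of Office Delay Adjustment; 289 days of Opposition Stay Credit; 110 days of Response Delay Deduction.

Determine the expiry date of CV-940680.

Base term: filing date + 16 years → 16 August 2016.
Marketing Approval Extension: +342 days → 24 July 2017.
Office Delay Adjustment: +692 days → 16 June 2019.
Opposition Stay Credit: +289 days → 31 March 2020.
Response Delay Deduction: −110 days → 12 December 2019.

December 12, 2019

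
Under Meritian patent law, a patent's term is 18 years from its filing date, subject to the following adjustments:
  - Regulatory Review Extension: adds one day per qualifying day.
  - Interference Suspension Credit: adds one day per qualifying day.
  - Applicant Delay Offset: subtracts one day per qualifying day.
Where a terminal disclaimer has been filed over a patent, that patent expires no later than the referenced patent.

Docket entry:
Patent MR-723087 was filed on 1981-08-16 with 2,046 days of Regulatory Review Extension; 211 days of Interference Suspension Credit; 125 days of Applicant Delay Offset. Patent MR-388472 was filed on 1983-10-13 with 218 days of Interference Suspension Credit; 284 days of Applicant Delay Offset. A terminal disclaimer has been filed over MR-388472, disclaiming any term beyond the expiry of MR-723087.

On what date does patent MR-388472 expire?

Natural term of MR-388472:
  Base: filing + 18 years → 13 October 2001.
  Interference Suspension Credit: +218 days → 19 May 2002.
  Applicant Delay Offset: −284 days → 8 August 2001.
Expiry of referenced patent MR-723087:
  Base: filing + 18 years → 16 August 1999.
  Regulatory Review Extension: +2046 days → 23 March 2005.
  Interference Suspension Credit: +211 days → 20 October 2005.
  Applicant Delay Offset: −125 days → 17 June 2005.
Terminal disclaimer: MR-388472 expires on the earlier of 8 August 2001 and 17 June 2005.

2001-08-08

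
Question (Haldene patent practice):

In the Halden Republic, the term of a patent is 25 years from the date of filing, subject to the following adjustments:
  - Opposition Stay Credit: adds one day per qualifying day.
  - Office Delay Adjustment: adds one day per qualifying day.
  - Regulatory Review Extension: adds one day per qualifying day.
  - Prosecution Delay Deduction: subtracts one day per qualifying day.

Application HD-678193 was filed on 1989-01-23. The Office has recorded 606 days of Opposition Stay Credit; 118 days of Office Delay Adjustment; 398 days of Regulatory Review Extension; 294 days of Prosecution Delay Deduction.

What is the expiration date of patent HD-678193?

Base term: filing date + 25 years → 23 January 2014.
Opposition Stay Credit: +606 days → 21 September 2015.
Office Delay Adjustment: +118 days → 17 January 2016.
Regulatory Review Extension: +398 days → 18 February 2017.
Prosecution Delay Deduction: −294 days → 30 April 2016.

April 30, 2016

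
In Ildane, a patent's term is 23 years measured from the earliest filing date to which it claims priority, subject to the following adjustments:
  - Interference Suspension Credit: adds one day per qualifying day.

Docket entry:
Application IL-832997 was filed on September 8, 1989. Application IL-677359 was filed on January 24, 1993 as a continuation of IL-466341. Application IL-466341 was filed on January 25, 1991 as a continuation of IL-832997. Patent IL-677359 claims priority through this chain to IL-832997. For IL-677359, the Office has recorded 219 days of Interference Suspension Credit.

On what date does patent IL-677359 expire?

2013-04-15

Earliest priority filing: 8 September 1989.
Base term: 8 September 1989 + 23 years → 8 September 2012.
Interference Suspension Credit: +219 days → 15 April 2013.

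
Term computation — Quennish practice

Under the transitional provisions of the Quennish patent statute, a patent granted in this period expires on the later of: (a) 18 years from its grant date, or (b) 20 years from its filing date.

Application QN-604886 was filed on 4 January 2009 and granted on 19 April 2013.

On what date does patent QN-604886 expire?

(a) grant + 18 years → 19 April 2031.
(b) filing + 20 years → 4 January 2029.
Later of the two: 19 April 2031.

2031-04-19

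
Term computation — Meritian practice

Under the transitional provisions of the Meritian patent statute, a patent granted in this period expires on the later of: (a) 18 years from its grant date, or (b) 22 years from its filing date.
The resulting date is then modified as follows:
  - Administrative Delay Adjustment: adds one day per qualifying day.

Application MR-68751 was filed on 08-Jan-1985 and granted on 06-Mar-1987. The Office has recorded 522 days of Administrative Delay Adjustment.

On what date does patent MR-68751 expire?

June 13, 2008

(a) grant + 18 years → 6 March 2005.
(b) filing + 22 years → 8 January 2007.
Later of the two: 8 January 2007.
Administrative Delay Adjustment: +522 days → 13 June 2008.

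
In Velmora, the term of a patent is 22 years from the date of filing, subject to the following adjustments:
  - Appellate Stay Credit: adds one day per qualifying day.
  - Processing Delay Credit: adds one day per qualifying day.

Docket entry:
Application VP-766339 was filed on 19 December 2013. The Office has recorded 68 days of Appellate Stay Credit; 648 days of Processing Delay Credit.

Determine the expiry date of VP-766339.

Base term: filing date + 22 years → 19 December 2035.
Appellate Stay Credit: +68 days → 25 February 2036.
Processing Delay Credit: +648 days → 4 December 2037.

December 4, 2037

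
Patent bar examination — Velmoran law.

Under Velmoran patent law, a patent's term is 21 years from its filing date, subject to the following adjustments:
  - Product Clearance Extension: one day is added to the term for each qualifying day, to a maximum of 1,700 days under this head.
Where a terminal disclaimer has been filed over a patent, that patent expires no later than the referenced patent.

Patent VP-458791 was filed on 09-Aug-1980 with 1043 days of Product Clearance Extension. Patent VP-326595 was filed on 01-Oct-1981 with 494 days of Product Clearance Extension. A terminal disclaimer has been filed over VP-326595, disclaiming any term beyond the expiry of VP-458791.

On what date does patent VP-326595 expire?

Natural term of VP-326595:
  Base: filing + 21 years → 1 October 2002.
  Product Clearance Extension: 494 days (within the 1700-day cap) → +494 days → 7 February 2004.
Expiry of referenced patent VP-458791:
  Base: filing + 21 years → 9 August 2001.
  Product Clearance Extension: 1043 days (within the 1700-day cap) → +1043 days → 17 June 2004.
Terminal disclaimer: VP-326595 expires on the earlier of 7 February 2004 and 17 June 2004.

February 7, 2004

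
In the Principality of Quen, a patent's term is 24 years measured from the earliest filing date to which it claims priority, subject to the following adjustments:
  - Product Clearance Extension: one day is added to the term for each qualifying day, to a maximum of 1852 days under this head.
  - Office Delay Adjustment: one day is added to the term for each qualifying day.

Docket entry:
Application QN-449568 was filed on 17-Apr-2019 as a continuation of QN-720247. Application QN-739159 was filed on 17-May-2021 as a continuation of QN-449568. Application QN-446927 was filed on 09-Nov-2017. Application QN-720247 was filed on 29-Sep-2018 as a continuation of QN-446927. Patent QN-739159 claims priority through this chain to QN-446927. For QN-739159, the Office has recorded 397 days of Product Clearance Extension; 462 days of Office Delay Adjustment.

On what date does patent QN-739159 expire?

Earliest priority filing: 9 November 2017.
Base term: 9 November 2017 + 24 years → 9 November 2041.
Product Clearance Extension: 397 days (within the 1852-day cap) → +397 days → 11 December 2042.
Office Delay Adjustment: +462 days → 17 March 2044.

March 17, 2044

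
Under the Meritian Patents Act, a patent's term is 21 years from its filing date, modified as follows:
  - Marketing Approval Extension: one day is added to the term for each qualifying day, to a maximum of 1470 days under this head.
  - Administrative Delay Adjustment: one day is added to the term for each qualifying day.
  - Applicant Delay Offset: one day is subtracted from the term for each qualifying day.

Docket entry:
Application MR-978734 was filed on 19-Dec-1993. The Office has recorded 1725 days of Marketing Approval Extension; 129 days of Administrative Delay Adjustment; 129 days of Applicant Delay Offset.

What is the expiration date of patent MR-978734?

2018-12-28

Base term: filing date + 21 years → 19 December 2014.
Marketing Approval Extension: 1725 days claimed exceeds the 1470-day cap, so +1470 days → 28 December 2018.
Administrative Delay Adjustment: +129 days → 6 May 2019.
Applicant Delay Offset: −129 days → 28 December 2018.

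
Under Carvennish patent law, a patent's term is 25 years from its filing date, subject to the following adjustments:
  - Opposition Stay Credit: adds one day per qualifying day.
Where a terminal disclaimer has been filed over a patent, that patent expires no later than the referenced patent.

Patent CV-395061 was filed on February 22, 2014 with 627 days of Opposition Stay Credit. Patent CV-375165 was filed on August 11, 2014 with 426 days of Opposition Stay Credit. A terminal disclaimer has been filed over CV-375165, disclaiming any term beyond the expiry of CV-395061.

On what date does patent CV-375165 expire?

October 10, 2040

Natural term of CV-375165:
  Base: filing + 25 years → 11 August 2039.
  Opposition Stay Credit: +426 days → 10 October 2040.
Expiry of referenced patent CV-395061:
  Base: filing + 25 years → 22 February 2039.
  Opposition Stay Credit: +627 days → 10 November 2040.
Terminal disclaimer: CV-375165 expires on the earlier of 10 October 2040 and 10 November 2040.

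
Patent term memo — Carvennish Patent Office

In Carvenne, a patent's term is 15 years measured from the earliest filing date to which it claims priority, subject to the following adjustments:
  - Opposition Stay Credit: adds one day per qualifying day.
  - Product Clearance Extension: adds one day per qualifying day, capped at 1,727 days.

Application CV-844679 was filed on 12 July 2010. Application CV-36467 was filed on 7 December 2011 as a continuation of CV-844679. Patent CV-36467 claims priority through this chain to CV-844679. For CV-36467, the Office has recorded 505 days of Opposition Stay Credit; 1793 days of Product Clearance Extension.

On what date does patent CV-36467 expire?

August 22, 2031

Earliest priority filing: 12 July 2010.
Base term: 12 July 2010 + 15 years → 12 July 2025.
Opposition Stay Credit: +505 days → 29 November 2026.
Product Clearance Extension: 1793 days claimed exceeds the 1727-day cap, so +1727 days → 22 August 2031.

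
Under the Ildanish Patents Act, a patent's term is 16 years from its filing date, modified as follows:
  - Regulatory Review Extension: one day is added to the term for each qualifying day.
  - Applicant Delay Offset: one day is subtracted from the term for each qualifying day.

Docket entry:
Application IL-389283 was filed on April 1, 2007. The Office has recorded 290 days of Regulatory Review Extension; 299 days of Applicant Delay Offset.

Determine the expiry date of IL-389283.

March 23, 2023

Base term: filing date + 16 years → 1 April 2023.
Regulatory Review Extension: +290 days → 16 January 2024.
Applicant Delay Offset: −299 days → 23 March 2023.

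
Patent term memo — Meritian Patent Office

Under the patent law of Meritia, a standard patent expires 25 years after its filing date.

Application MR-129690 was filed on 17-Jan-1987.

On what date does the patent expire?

2012-01-17

Filing date + 25 years → 17 January 2012.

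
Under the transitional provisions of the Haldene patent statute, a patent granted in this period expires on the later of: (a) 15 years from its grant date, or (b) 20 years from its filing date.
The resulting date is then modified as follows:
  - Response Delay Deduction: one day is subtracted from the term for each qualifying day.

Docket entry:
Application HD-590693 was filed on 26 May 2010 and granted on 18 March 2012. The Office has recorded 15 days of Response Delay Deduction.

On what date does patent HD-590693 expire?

(a) grant + 15 years → 18 March 2027.
(b) filing + 20 years → 26 May 2030.
Later of the two: 26 May 2030.
Response Delay Deduction: −15 days → 11 May 2030.

2030-05-11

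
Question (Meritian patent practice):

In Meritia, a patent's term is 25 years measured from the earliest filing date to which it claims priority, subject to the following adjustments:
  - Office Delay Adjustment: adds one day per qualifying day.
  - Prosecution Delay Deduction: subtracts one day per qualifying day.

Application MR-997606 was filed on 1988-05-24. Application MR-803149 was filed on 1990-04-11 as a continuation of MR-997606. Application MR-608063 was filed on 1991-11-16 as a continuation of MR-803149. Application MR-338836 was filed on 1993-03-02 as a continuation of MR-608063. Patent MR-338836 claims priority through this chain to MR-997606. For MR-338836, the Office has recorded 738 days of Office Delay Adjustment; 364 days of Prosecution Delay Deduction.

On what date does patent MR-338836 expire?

June 2, 2014

Earliest priority filing: 24 May 1988.
Base term: 24 May 1988 + 25 years → 24 May 2013.
Office Delay Adjustment: +738 days → 1 June 2015.
Prosecution Delay Deduction: −364 days → 2 June 2014.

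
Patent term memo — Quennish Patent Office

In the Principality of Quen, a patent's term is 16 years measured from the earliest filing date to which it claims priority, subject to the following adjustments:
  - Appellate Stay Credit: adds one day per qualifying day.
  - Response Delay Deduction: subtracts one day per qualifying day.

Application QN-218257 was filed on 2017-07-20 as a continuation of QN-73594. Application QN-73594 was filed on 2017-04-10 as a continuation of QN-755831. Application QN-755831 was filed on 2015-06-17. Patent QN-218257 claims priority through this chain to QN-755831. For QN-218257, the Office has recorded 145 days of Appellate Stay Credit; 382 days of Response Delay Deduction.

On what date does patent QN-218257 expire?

2030-10-23

Earliest priority filing: 17 June 2015.
Base term: 17 June 2015 + 16 years → 17 June 2031.
Appellate Stay Credit: +145 days → 9 November 2031.
Response Delay Deduction: −382 days → 23 October 2030.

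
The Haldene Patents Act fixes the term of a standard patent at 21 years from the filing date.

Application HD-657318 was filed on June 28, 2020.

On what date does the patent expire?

June 28, 2041

Filing date + 21 years → 28 June 2041.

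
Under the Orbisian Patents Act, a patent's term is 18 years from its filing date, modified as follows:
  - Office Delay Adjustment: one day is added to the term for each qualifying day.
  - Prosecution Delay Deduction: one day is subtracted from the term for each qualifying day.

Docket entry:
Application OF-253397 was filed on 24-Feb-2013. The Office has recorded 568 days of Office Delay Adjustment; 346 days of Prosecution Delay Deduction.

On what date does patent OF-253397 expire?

Base term: filing date + 18 years → 24 February 2031.
Office Delay Adjustment: +568 days → 14 September 2032.
Prosecution Delay Deduction: −346 days → 4 October 2031.

October 4, 2031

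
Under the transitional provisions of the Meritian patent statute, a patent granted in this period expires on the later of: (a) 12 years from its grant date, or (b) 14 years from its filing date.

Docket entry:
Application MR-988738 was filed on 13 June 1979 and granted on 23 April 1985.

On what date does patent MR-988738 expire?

1997-04-23

(a) grant + 12 years → 23 April 1997.
(b) filing + 14 years → 13 June 1993.
Later of the two: 23 April 1997.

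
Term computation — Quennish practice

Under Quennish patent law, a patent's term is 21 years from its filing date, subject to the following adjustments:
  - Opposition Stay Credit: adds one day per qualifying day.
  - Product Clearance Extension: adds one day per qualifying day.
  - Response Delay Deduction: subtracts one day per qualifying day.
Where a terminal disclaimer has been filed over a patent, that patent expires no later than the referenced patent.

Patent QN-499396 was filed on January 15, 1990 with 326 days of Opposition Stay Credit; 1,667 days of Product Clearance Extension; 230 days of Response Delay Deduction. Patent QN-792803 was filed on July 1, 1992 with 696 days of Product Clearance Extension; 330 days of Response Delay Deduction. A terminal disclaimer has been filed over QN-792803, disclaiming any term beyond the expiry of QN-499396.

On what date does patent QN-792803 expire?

July 2, 2014

Natural term of QN-792803:
  Base: filing + 21 years → 1 July 2013.
  Product Clearance Extension: +696 days → 28 May 2015.
  Response Delay Deduction: −330 days → 2 July 2014.
Expiry of referenced patent QN-499396:
  Base: filing + 21 years → 15 January 2011.
  Opposition Stay Credit: +326 days → 7 December 2011.
  Product Clearance Extension: +1667 days → 30 June 2016.
  Response Delay Deduction: −230 days → 13 November 2015.
Terminal disclaimer: QN-792803 expires on the earlier of 2 July 2014 and 13 November 2015.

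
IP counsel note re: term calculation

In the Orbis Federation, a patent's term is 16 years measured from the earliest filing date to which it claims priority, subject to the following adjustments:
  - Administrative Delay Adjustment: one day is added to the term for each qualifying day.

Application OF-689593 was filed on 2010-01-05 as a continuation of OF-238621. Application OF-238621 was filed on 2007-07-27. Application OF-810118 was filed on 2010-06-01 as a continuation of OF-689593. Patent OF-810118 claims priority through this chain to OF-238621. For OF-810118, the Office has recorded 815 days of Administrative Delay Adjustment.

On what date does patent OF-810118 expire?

Earliest priority filing: 27 July 2007.
Base term: 27 July 2007 + 16 years → 27 July 2023.
Administrative Delay Adjustment: +815 days → 19 October 2025.

2025-10-19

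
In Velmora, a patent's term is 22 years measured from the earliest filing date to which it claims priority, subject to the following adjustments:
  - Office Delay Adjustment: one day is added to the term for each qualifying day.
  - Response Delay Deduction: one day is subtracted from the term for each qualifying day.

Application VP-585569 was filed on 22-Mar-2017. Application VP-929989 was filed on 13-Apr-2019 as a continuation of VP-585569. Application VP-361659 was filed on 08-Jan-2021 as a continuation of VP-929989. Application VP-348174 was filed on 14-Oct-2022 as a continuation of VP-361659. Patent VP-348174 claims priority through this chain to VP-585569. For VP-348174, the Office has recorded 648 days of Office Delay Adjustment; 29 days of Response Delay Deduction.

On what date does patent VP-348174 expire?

2040-11-30

Earliest priority filing: 22 March 2017.
Base term: 22 March 2017 + 22 years → 22 March 2039.
Office Delay Adjustment: +648 days → 29 December 2040.
Response Delay Deduction: −29 days → 30 November 2040.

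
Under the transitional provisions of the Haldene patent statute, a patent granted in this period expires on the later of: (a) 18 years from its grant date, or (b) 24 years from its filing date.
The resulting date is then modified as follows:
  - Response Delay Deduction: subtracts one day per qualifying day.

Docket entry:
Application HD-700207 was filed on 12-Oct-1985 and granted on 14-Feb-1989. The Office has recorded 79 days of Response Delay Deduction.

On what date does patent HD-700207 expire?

July 25, 2009

(a) grant + 18 years → 14 February 2007.
(b) filing + 24 years → 12 October 2009.
Later of the two: 12 October 2009.
Response Delay Deduction: −79 days → 25 July 2009.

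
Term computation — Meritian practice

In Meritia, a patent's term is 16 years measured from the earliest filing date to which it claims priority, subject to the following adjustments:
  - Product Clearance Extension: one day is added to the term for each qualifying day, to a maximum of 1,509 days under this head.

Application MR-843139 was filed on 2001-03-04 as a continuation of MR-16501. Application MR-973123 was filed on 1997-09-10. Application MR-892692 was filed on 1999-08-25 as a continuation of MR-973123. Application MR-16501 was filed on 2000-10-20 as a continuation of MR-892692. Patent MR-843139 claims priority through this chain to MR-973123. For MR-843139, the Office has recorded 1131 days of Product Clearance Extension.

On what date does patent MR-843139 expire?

Earliest priority filing: 10 September 1997.
Base term: 10 September 1997 + 16 years → 10 September 2013.
Product Clearance Extension: 1131 days (within the 1509-day cap) → +1131 days → 15 October 2016.

October 15, 2016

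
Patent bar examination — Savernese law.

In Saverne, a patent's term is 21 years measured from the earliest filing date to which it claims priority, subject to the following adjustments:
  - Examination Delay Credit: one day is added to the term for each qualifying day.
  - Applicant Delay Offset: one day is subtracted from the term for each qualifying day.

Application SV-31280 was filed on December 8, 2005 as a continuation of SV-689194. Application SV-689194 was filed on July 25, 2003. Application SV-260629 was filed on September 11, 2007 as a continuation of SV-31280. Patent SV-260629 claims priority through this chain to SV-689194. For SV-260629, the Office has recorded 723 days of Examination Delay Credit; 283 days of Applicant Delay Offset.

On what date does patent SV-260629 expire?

2025-10-08

Earliest priority filing: 25 July 2003.
Base term: 25 July 2003 + 21 years → 25 July 2024.
Examination Delay Credit: +723 days → 18 July 2026.
Applicant Delay Offset: −283 days → 8 October 2025.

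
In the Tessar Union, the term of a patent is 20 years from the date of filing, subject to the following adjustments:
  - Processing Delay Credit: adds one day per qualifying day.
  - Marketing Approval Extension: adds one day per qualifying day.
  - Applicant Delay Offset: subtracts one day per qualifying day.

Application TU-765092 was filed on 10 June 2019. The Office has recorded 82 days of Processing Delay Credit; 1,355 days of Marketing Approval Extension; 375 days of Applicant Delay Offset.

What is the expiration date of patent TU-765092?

Base term: filing date + 20 years → 10 June 2039.
Processing Delay Credit: +82 days → 31 August 2039.
Marketing Approval Extension: +1355 days → 17 May 2043.
Applicant Delay Offset: −375 days → 7 May 2042.

2042-05-07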